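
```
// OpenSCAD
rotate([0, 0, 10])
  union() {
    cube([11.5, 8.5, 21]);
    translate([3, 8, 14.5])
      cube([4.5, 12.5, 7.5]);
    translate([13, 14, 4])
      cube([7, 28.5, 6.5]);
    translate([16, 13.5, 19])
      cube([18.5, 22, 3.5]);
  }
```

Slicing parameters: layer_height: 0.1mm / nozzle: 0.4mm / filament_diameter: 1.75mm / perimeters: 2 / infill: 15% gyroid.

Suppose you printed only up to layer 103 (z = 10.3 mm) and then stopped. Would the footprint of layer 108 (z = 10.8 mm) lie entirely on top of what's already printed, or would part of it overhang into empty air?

Compare the two slices. At z = 10.3: the cube (footprint 11.5×8.5) is included at this height (area 97.75 mm²); the cube at (3, 8) is not intersected at this z (z outside [14.5, 22]); the cube at (13, 14) (footprint 7×28.5) is included at this height (area 199.50 mm²); the cube at (16, 13.5) does not reach this height (z outside [19, 22.5]); Merging all regions: the 2 present regions are separate (no shared area or edge), so areas and boundary lengths simply add and each stays a separate island — area = 297.25 mm²; (whole slice rotated 10° about Z — lengths, areas and connectivity unchanged). At z = 10.8: the cube (footprint 11.5×8.5) is included at this height (area 97.75 mm²); the cube at (3, 8) is not intersected at this z (z outside [14.5, 22]); the cube at (13, 14) does not reach this height (z outside [4, 10.5]); the cube at (16, 13.5) does not reach this height (z outside [19, 22.5]); Taking the union: only the 11.5×8.5 cube is present, so the union is just that shape — area = 97.75 mm²; (whole slice rotated 10° about Z — lengths, areas and connectivity unchanged). Checking containment: the cross-section at z = 10.8 is a subset of the cross-section at z = 10.3.

entirely on top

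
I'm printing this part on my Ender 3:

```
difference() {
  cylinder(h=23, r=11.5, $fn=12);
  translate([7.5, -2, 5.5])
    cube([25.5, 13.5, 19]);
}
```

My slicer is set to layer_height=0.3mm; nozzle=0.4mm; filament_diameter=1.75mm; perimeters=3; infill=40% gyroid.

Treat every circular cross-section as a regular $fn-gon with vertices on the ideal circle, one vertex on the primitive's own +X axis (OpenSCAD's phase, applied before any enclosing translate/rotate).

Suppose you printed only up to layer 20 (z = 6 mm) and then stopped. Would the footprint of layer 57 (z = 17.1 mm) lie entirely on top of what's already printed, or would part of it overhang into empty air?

Compare the two slices. At z = 6: the r=11.5 cylinder contributes a regular 12-gon of circumradius 11.5 (area = (12/2)·11.500²·sin(360°/12) = 396.75 mm²); the cube at (7.5, -2) (footprint 25.5×13.5) is included at this height (area 344.25 mm²); Subtracting the remaining from the first: starting from the r=11.5 cylinder (396.75 mm²), the 25.5×13.5 cube at (7.5, -2) partially overlaps it — only the 29.06 mm² overlap (of its 344.25 mm²) is removed, clipping the outline — area = 367.69 mm². At z = 17.1: the cylinder: section is a regular 12-gon, circumradius r=11.5 (area = (12/2)·11.500²·sin(360°/12) = 396.75 mm²); the cube at (7.5, -2) (footprint 25.5×13.5) is included at this height (area 344.25 mm²); Subtracting the remaining from the first: starting from the r=11.5 cylinder (396.75 mm²), the 25.5×13.5 cube at (7.5, -2) partially overlaps it — only the 29.06 mm² overlap (of its 344.25 mm²) is removed, clipping the outline — area = 367.69 mm². Checking containment: the cross-section at z = 17.1 is a subset of the cross-section at z = 6.

entirely on top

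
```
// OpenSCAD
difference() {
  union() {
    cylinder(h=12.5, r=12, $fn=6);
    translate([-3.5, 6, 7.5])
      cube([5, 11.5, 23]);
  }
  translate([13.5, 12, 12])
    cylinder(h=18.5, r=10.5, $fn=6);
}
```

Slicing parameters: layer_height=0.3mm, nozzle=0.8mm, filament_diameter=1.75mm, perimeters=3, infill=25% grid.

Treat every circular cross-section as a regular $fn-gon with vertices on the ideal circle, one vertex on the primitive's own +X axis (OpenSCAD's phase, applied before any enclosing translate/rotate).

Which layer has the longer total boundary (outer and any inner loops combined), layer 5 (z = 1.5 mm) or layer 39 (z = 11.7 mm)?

Layer 5 (z = 1.5): the cylinder: section is a regular 6-gon, circumradius r=12 (perimeter = 2·6·12.000·sin(180°/6) = 72.00 mm); the cube at (-3.5, 6) is not intersected at this z (z outside [7.5, 30.5]); Taking the union: only the r=12 cylinder is present, so the union is just that shape — boundary = 72.00 mm; the cylinder at (13.5, 12) does not reach this height (z outside [12, 30.5]); Subtracting the remaining from the first: none of the subtracted shapes is present at this height, so the result so far is unchanged — boundary = 72.00 mm. So its perimeter = 72.00 mm. Layer 39 (z = 11.7): the r=12 cylinder contributes a regular 6-gon of circumradius 12 (perimeter = 2·6·12.000·sin(180°/6) = 72.00 mm); the 5×11.5 cube at (-3.5, 6) contributes its full rectangle (perimeter 33.00 mm); Combining (union): the regions partially overlap (shared area 21.96 mm²), so the edge portions inside another operand are dropped and the merged outline is re-measured after clipping — boundary = 86.22 mm; the cylinder at (13.5, 12) is not intersected at this z (z outside [12, 30.5]); After the difference (first − rest): none of the subtracted shapes is present at this height, so that combined region is unchanged — boundary = 86.22 mm. So its perimeter = 86.22 mm. Layer 39 is larger (86.22 vs 72.00 mm).

layer 39 (z = 11.7 mm)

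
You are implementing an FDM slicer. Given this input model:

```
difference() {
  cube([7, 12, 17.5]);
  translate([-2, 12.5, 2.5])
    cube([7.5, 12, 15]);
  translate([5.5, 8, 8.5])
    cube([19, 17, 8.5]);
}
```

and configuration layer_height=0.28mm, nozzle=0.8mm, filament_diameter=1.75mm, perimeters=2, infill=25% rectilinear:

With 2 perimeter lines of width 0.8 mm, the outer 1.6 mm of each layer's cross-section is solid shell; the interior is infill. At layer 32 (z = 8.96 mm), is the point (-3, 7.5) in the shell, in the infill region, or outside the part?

At z = 8.96 mm: the cube is present — its section is the full 7×12 rectangle; the cube at (-2, 12.5) (footprint 7.5×12) is included at this height; the cube at (5.5, 8) is present — its section is the full 19×17 rectangle; Subtracting the remaining from the first: starting from the 7×12 cube, the 7.5×12 cube at (-2, 12.5) misses the remaining region (no effect); the 19×17 cube at (5.5, 8) partially overlaps it — only the 6.00 mm² overlap (of its 323.00 mm²) is removed, clipping the outline — 1 connected region. Overall, the cross-section is a single solid region. The nearest boundary edge runs (0.00, 0.00)→(0.00, 12.00); distance from the point to it = 3.00 mm. The point is not inside any of the regions above, so it lies outside the cross-section (3.00 mm from the nearest boundary).

outside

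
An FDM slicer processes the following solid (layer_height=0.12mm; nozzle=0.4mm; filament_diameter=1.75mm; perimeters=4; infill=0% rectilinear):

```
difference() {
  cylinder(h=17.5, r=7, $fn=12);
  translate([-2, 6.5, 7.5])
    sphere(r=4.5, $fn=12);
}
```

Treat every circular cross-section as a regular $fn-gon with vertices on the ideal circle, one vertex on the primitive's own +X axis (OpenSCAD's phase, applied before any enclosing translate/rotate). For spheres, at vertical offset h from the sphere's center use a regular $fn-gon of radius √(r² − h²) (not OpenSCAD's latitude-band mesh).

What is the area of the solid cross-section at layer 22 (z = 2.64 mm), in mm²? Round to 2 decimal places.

At z = 2.64 mm: the cylinder: section is a regular 12-gon, circumradius r=7 (area = (12/2)·7.000²·sin(360°/12) = 147.00 mm²); the sphere at (-2, 6.5) does not reach this height (|z−center|=4.860 > r=4.5); After the difference (first − rest): none of the subtracted shapes is present at this height, so the r=7 cylinder is unchanged — area = 147.00 mm². Overall, the cross-section is a single solid region. Net area = 147.00 mm².

147.00 mm²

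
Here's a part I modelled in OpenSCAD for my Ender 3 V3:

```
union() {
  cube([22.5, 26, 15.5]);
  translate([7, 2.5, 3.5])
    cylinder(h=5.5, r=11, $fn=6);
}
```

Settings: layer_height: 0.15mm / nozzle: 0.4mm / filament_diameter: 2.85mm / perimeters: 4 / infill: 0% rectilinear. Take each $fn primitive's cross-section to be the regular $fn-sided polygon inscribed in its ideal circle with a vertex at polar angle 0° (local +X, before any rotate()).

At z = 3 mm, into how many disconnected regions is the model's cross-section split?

1

At z = 3 mm: the cube (footprint 22.5×26) is included at this height; the cylinder at (7, 2.5) is not intersected at this z (z outside [3.5, 9]); Merging all regions: only the 22.5×26 cube is present, so the union is just that shape — 1 connected region. The result has 1 disconnected region.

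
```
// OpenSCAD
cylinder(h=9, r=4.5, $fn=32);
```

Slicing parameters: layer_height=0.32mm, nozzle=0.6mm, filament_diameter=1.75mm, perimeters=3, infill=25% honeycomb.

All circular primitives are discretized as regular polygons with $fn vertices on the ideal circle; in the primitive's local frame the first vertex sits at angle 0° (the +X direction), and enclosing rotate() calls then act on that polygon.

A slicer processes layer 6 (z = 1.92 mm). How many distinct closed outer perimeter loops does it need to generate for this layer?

At z = 1.92 mm: the r=4.5 cylinder contributes a regular 32-gon of circumradius 4.5. The result has 1 disconnected region.

1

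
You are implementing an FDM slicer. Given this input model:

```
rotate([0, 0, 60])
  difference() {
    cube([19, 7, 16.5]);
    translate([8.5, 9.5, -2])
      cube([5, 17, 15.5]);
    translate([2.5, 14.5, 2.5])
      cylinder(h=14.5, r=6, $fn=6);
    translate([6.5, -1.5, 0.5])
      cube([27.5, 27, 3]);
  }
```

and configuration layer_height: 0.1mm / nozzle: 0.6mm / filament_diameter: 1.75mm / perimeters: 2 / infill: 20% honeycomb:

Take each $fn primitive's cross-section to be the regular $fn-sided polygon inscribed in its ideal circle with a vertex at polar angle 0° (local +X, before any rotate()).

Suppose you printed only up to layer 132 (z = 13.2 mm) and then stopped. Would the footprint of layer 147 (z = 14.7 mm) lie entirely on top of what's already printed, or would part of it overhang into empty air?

Compare the two slices. At z = 13.2: the 19×7 cube contributes its full rectangle (area 133.00 mm²); the cube at (8.5, 9.5) (footprint 5×17) is included at this height (area 85.00 mm²); the r=6 cylinder at (2.5, 14.5) contributes a regular 6-gon of circumradius 6 (area = (6/2)·6.000²·sin(360°/6) = 93.53 mm²); the cube at (6.5, -1.5) is absent (z outside [0.5, 3.5]); Taking the first minus the rest: starting from the 19×7 cube (133.00 mm²), the 5×17 cube at (8.5, 9.5) misses the remaining region (no effect); the r=6 cylinder at (2.5, 14.5) misses the remaining region (no effect) — area = 133.00 mm²; (rotated 60° about Z; rotation is an isometry so areas/perimeters/island counts are preserved). At z = 14.7: the cube is present — its section is the full 19×7 rectangle (area 133.00 mm²); the cube at (8.5, 9.5) is not intersected at this z (z outside [-2, 13.5]); the cylinder at (2.5, 14.5): section is a regular 6-gon, circumradius r=6 (area = (6/2)·6.000²·sin(360°/6) = 93.53 mm²); the cube at (6.5, -1.5) is not intersected at this z (z outside [0.5, 3.5]); Subtracting the remaining from the first: starting from the 19×7 cube (133.00 mm²), the r=6 cylinder at (2.5, 14.5) misses the remaining region (no effect) — area = 133.00 mm²; (rotated 60° about Z; rotation is an isometry so areas/perimeters/island counts are preserved). Checking containment: the cross-section at z = 14.7 is a subset of the cross-section at z = 13.2.

entirely on top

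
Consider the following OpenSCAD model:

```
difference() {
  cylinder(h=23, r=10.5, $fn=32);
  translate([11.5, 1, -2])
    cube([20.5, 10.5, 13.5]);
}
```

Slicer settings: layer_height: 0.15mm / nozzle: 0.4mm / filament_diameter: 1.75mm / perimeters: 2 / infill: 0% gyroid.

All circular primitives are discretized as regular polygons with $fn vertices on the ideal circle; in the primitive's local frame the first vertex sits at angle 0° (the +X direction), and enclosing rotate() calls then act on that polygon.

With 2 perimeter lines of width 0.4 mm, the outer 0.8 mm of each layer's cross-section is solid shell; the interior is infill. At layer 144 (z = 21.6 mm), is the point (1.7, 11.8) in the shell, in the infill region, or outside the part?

outside

At z = 21.6 mm: the r=10.5 cylinder contributes a regular 32-gon of circumradius 10.5; the cube at (11.5, 1) is not intersected at this z (z outside [-2, 11.5]); After the difference (first − rest): none of the subtracted shapes is present at this height, so the r=10.5 cylinder is unchanged — 1 connected region. Overall, the cross-section is a single solid region. The nearest boundary edge runs (2.05, 10.30)→(0.00, 10.50); distance from the point to it = 1.46 mm. The point is not inside any of the regions above, so it lies outside the cross-section (1.46 mm from the nearest boundary).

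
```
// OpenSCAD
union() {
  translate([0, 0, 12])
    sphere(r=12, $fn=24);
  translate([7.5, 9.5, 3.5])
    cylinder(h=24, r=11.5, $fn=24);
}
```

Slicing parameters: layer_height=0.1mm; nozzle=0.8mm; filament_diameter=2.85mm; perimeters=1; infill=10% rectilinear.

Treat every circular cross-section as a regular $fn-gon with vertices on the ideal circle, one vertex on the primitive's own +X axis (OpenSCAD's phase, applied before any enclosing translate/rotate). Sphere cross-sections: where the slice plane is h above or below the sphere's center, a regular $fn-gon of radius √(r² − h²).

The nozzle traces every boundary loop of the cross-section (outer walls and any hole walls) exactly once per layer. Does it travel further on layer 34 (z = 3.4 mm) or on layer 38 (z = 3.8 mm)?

layer 38 (z = 3.8 mm)

Layer 34 (z = 3.4): the sphere: section is a regular 24-gon, circumradius = √(r²−h²) = √(12²−8.6²) = 8.369 (perimeter = 2·24·8.369·sin(180°/24) = 52.43 mm); the cylinder at (7.5, 9.5) does not reach this height (z outside [3.5, 27.5]); Merging all regions: only the r=12 sphere is present, so the union is just that shape — boundary = 52.43 mm. So its perimeter = 52.43 mm. Layer 38 (z = 3.8): the sphere: section is a regular 24-gon, circumradius = √(r²−h²) = √(12²−8.2²) = 8.761 (perimeter = 2·24·8.761·sin(180°/24) = 54.89 mm); the r=11.5 cylinder at (7.5, 9.5) contributes a regular 24-gon of circumradius 11.5 (perimeter = 2·24·11.500·sin(180°/24) = 72.05 mm); Combining (union): the regions partially overlap (shared area 88.99 mm²), so the edge portions inside another operand are dropped and the merged outline is re-measured after clipping — boundary = 90.05 mm. So its perimeter = 90.05 mm. Layer 38 is larger (90.05 vs 52.43 mm).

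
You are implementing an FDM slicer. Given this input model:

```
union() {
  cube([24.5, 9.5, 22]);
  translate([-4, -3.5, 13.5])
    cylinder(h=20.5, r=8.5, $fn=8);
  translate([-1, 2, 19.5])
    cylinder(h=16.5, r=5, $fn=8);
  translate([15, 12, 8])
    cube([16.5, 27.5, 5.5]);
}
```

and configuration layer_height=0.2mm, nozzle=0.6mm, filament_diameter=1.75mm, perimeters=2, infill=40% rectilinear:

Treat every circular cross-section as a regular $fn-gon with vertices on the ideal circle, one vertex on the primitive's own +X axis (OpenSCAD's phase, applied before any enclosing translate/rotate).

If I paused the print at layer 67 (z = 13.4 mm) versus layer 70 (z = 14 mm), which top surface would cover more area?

Layer 67 (z = 13.4): the cube (footprint 24.5×9.5) is included at this height (area 232.75 mm²); the cylinder at (-4, -3.5) is absent (z outside [13.5, 34]); the cylinder at (-1, 2) does not reach this height (z outside [19.5, 36]); the cube at (15, 12) (footprint 16.5×27.5) is included at this height (area 453.75 mm²); Taking the union: the 2 present regions are separate (no shared area or edge), so areas and boundary lengths simply add and each stays a separate island — area = 686.50 mm². So its area = 686.50 mm². Layer 70 (z = 14): the cube (footprint 24.5×9.5) is included at this height (area 232.75 mm²); the r=8.5 cylinder at (-4, -3.5) gives a regular 8-gon of circumradius 8.5 (constant along its height) (area = (8/2)·8.500²·sin(360°/8) = 204.35 mm²); the cylinder at (-1, 2) does not reach this height (z outside [19.5, 36]); the cube at (15, 12) does not reach this height (z outside [8, 13.5]); Combining (union): the regions partially overlap — summed areas 437.10 mm² minus the doubly-counted overlap 7.19 mm² gives 429.91 mm² — area = 429.91 mm². So its area = 429.91 mm². Layer 67 is larger (686.50 vs 429.91 mm²).

layer 67 (z = 13.4 mm)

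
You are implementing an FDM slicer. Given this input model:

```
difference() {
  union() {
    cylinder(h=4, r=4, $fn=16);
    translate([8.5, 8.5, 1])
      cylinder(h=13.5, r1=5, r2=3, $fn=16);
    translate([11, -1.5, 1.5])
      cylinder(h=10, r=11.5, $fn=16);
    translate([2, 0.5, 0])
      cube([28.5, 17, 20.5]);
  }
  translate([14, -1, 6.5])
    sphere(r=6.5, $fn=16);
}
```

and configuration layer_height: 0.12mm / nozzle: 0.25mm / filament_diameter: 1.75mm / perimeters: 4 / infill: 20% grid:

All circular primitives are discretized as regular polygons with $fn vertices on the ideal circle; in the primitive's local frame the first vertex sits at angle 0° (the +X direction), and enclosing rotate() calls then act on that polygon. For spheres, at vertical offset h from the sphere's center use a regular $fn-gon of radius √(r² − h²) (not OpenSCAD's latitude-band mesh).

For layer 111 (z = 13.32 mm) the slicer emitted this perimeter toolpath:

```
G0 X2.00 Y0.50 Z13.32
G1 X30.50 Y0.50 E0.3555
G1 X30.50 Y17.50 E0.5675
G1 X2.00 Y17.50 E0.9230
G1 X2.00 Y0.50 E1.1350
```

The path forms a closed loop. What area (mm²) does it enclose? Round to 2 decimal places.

484.50 mm²

Apply the shoelace formula to the sequence of (X, Y) vertices; enclosed area = 484.50 mm².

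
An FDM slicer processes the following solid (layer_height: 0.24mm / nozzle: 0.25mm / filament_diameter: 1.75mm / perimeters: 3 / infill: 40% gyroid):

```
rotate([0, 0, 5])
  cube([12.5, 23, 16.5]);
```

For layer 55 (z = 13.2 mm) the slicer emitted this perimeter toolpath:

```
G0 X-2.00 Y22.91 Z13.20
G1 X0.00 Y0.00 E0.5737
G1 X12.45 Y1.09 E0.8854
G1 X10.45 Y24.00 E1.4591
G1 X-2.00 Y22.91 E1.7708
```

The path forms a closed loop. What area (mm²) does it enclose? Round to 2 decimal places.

Apply the shoelace formula to the sequence of (X, Y) vertices; enclosed area = 287.41 mm².

287.41 mm²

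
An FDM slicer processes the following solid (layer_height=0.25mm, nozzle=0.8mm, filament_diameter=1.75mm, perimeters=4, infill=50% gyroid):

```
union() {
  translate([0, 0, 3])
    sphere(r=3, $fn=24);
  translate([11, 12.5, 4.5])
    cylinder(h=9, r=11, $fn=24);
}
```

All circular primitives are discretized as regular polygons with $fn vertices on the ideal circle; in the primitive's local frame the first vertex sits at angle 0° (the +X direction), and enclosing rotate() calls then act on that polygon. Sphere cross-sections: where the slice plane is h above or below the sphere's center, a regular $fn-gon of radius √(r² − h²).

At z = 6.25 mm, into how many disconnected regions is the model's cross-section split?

1

At z = 6.25 mm: the sphere is not intersected at this z (|z−center|=3.250 > r=3); the cylinder at (11, 12.5): section is a regular 24-gon, circumradius r=11; Combining (union): only the r=11 cylinder at (11, 12.5) is present, so the union is just that shape — 1 connected region. The result has 1 disconnected region.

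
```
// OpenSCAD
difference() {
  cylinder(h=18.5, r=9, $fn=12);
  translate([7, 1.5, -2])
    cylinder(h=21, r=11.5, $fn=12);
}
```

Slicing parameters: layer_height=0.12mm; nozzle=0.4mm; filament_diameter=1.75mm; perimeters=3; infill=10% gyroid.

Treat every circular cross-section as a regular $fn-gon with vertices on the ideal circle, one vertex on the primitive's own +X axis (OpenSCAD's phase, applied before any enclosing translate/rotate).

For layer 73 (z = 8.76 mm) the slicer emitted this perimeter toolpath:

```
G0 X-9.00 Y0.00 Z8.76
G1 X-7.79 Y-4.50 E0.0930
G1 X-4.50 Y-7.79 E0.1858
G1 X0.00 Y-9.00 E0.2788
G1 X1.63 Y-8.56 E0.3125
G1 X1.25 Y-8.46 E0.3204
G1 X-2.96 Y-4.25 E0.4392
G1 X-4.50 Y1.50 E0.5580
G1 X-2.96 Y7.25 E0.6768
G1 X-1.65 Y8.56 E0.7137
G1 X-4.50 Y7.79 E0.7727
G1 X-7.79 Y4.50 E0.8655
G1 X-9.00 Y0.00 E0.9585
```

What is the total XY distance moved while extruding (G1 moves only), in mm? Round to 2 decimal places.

Sum the Euclidean lengths of each G1 segment: total = 48.03 mm.

48.03 mm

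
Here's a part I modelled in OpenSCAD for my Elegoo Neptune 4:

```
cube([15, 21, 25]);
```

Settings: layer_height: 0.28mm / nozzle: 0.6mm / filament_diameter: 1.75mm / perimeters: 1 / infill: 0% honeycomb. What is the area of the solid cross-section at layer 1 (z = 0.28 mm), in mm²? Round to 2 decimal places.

315.00 mm²

At z = 0.28 mm: the cube (footprint 15×21) is included at this height (area 315.00 mm²). Overall, the cross-section is a single solid region. Net area = 315.00 mm².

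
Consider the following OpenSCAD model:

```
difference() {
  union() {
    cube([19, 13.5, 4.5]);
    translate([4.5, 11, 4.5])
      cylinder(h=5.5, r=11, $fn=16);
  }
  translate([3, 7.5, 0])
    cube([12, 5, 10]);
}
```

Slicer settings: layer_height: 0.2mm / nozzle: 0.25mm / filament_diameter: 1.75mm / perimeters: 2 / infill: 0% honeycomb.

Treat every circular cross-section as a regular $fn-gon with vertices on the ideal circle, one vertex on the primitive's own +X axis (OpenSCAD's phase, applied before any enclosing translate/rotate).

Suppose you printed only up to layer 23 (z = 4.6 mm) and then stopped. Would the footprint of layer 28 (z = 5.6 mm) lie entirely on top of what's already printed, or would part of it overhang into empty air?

Compare the two slices. At z = 4.6: the cube is not intersected at this z (z outside [0, 4.5]); the r=11 cylinder at (4.5, 11) gives a regular 16-gon of circumradius 11 (constant along its height) (area = (16/2)·11.000²·sin(360°/16) = 370.44 mm²); Merging all regions: only the r=11 cylinder at (4.5, 11) is present, so the union is just that shape — area = 370.44 mm²; the cube at (3, 7.5) is present — its section is the full 12×5 rectangle (area 60.00 mm²); Subtracting the remaining from the first: starting from that combined region (370.44 mm²), the 12×5 cube at (3, 7.5) partially overlaps it — only the 59.90 mm² overlap (of its 60.00 mm²) is removed, clipping the outline — area = 310.53 mm². At z = 5.6: the cube is absent (z outside [0, 4.5]); the cylinder at (4.5, 11): section is a regular 16-gon, circumradius r=11 (area = (16/2)·11.000²·sin(360°/16) = 370.44 mm²); Taking the union: only the r=11 cylinder at (4.5, 11) is present, so the union is just that shape — area = 370.44 mm²; the cube at (3, 7.5) (footprint 12×5) is included at this height (area 60.00 mm²); After the difference (first − rest): starting from the result so far (370.44 mm²), the 12×5 cube at (3, 7.5) partially overlaps it — only the 59.90 mm² overlap (of its 60.00 mm²) is removed, clipping the outline — area = 310.53 mm². Checking containment: the cross-section at z = 5.6 is a subset of the cross-section at z = 4.6.

entirely on top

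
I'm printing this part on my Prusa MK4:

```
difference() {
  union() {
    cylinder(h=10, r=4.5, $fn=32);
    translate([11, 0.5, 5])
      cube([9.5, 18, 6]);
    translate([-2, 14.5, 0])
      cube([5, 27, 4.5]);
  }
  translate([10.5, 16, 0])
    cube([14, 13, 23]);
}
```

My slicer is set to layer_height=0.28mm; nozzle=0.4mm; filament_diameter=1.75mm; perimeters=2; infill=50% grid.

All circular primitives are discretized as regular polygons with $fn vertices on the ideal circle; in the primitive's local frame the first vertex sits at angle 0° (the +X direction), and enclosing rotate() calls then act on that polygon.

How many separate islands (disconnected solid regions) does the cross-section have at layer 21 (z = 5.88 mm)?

2

At z = 5.88 mm: the r=4.5 cylinder contributes a regular 32-gon of circumradius 4.5; the cube at (11, 0.5) is present — its section is the full 9.5×18 rectangle; the cube at (-2, 14.5) is not intersected at this z (z outside [0, 4.5]); Merging all regions: the 2 present regions are separate (no shared area or edge), so areas and boundary lengths simply add and each stays a separate island — 2 connected regions; the 14×13 cube at (10.5, 16) contributes its full rectangle; After the difference (first − rest): starting from that combined region, the 14×13 cube at (10.5, 16) partially overlaps it — only the 23.75 mm² overlap (of its 182.00 mm²) is removed, clipping the outline — 2 connected regions. Overall, the cross-section has 2 separate islands. Island count = 2.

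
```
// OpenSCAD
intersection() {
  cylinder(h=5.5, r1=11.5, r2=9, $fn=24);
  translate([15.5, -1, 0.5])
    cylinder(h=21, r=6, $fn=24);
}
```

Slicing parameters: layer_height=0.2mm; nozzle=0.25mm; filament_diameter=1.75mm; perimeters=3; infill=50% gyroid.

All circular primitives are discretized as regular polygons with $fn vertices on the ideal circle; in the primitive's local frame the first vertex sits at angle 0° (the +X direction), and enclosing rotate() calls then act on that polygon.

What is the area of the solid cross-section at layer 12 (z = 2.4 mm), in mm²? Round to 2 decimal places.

2.52 mm²

At z = 2.4 mm: the cone: at t=0.436 of its height the radius interpolates to r₁+(r₂−r₁)t = 10.409, giving a regular 24-gon of that circumradius (area = (24/2)·10.409²·sin(360°/24) = 336.51 mm²); the cylinder at (15.5, -1): section is a regular 24-gon, circumradius r=6 (area = (24/2)·6.000²·sin(360°/24) = 111.81 mm²); Taking the intersection: the r=6 cylinder at (15.5, -1) partially overlaps the cone; clipping to the common part keeps 2.52 mm² — area = 2.52 mm². Overall, the cross-section is a single solid region. Net area = 2.52 mm².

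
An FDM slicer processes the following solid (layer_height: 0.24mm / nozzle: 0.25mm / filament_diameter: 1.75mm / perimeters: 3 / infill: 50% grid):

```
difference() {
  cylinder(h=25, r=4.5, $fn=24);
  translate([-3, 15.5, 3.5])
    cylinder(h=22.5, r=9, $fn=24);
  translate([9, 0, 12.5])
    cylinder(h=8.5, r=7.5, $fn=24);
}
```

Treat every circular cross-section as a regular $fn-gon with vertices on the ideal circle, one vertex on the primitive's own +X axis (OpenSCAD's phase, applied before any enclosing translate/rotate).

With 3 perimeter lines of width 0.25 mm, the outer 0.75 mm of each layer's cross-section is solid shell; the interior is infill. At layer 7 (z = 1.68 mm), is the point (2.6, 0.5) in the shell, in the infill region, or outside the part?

At z = 1.68 mm: the cylinder: section is a regular 24-gon, circumradius r=4.5; the cylinder at (-3, 15.5) is not intersected at this z (z outside [3.5, 26]); the cylinder at (9, 0) is not intersected at this z (z outside [12.5, 21]); Taking the first minus the rest: none of the subtracted shapes is present at this height, so the r=4.5 cylinder is unchanged — 1 connected region. Overall, the cross-section is a single solid region. The nearest boundary edge runs (4.50, 0.00)→(4.35, 1.16); distance from the point to it = 1.82 mm. The point is inside the cross-section and 1.82 mm from the nearest boundary — more than the 0.75 mm shell width (3 × 0.25), so it's in the infill interior.

infill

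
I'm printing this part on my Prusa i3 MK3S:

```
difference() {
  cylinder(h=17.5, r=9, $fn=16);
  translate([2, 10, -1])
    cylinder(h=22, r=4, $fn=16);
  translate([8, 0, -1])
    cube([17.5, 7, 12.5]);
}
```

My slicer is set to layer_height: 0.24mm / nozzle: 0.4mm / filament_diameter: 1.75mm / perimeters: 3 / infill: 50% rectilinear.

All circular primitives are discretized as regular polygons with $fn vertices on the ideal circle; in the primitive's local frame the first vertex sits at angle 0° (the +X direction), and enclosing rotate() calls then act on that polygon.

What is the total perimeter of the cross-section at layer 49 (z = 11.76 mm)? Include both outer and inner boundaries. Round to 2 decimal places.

57.30 mm

At z = 11.76 mm: the r=9 cylinder gives a regular 16-gon of circumradius 9 (constant along its height) (perimeter = 2·16·9.000·sin(180°/16) = 56.19 mm); the r=4 cylinder at (2, 10) gives a regular 16-gon of circumradius 4 (constant along its height) (perimeter = 2·16·4.000·sin(180°/16) = 24.97 mm); the cube at (8, 0) is absent (z outside [-1, 11.5]); After the difference (first − rest): starting from the r=9 cylinder, the r=4 cylinder at (2, 10) partially overlaps it — only the 12.57 mm² overlap (of its 48.98 mm²) is removed, clipping the outline — boundary = 57.30 mm. Overall, the cross-section is a single solid region. Total boundary length (outer) = 57.30 mm.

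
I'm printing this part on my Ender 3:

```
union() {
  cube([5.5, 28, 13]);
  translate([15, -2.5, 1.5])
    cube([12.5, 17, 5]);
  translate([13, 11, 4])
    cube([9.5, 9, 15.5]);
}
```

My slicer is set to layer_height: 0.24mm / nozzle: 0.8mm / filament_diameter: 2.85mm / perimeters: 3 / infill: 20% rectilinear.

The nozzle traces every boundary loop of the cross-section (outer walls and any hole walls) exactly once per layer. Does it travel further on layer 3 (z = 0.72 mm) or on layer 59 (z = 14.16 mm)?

Layer 3 (z = 0.72): the 5.5×28 cube contributes its full rectangle (perimeter 67.00 mm); the cube at (15, -2.5) does not reach this height (z outside [1.5, 6.5]); the cube at (13, 11) does not reach this height (z outside [4, 19.5]); Merging all regions: only the 5.5×28 cube is present, so the union is just that shape — boundary = 67.00 mm. So its perimeter = 67.00 mm. Layer 59 (z = 14.16): the cube is not intersected at this z (z outside [0, 13]); the cube at (15, -2.5) is absent (z outside [1.5, 6.5]); the cube at (13, 11) is present — its section is the full 9.5×9 rectangle (perimeter 37.00 mm); Taking the union: only the 9.5×9 cube at (13, 11) is present, so the union is just that shape — boundary = 37.00 mm. So its perimeter = 37.00 mm. Layer 3 is larger (67.00 vs 37.00 mm).

layer 3 (z = 0.72 mm)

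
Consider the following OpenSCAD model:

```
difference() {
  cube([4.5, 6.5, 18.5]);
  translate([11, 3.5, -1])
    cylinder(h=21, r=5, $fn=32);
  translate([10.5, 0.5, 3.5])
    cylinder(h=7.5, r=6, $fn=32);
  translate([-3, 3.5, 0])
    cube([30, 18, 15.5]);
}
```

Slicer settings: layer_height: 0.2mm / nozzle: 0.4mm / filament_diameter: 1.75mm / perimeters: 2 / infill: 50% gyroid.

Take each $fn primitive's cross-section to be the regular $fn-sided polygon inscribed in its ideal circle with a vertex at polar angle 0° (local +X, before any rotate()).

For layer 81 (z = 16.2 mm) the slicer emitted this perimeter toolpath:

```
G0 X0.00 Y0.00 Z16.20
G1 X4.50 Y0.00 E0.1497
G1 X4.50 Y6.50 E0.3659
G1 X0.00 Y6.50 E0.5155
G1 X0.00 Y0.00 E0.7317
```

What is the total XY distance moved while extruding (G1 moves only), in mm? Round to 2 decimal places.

Sum the Euclidean lengths of each G1 segment: total = 22.00 mm.

22.00 mm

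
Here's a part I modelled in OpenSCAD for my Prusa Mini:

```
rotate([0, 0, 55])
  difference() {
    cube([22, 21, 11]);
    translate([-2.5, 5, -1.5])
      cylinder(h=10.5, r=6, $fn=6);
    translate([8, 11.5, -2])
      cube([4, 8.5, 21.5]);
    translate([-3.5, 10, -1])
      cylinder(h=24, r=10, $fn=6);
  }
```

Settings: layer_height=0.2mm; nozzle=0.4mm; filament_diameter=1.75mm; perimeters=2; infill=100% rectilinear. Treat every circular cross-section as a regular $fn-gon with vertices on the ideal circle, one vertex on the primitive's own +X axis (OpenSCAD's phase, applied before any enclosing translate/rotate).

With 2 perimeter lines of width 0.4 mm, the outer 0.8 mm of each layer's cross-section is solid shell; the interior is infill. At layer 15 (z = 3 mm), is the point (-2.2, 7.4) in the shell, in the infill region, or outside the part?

shell

At z = 3 mm: the 22×21 cube contributes its full rectangle; the cylinder at (-2.5, 5): section is a regular 6-gon, circumradius r=6; the cube at (8, 11.5) (footprint 4×8.5) is included at this height; the cylinder at (-3.5, 10): section is a regular 6-gon, circumradius r=10; Taking the first minus the rest: starting from the 22×21 cube, the r=6 cylinder at (-2.5, 5) partially overlaps it — only the 20.68 mm² overlap (of its 93.53 mm²) is removed, clipping the outline; the 4×8.5 cube at (8, 11.5) lies wholly inside it (removes its full 34.00 mm² and its 25.00 mm outline becomes a hole wall); the r=10 cylinder at (-3.5, 10) partially overlaps it — only the 49.95 mm² overlap (of its 259.81 mm²) is removed, clipping the outline — 1 connected region with 1 hole; (whole slice rotated 55° about Z — lengths, areas and connectivity unchanged). Overall, the cross-section is one region with 1 hole. Undo the 55° rotation: the query point maps to (4.800, 6.047) in the un-rotated model frame. The nearest boundary edge runs (1.50, 1.34)→(6.50, 10.00); distance from the point to it = 0.50 mm. The point is inside the cross-section, 0.50 mm from the nearest boundary — within the 0.8 mm shell band (2 × 0.4).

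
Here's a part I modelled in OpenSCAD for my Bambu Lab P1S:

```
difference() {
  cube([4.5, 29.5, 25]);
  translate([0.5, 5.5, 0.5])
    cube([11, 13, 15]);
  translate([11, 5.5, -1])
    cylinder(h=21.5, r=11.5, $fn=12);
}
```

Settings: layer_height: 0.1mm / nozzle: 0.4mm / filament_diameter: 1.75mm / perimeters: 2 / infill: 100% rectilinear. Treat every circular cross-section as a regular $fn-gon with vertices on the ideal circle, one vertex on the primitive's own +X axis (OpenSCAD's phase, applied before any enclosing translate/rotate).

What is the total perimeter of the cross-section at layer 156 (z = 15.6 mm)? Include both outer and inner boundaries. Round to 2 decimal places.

At z = 15.6 mm: the cube is present — its section is the full 4.5×29.5 rectangle (perimeter 68.00 mm); the cube at (0.5, 5.5) is not intersected at this z (z outside [0.5, 15.5]); the r=11.5 cylinder at (11, 5.5) contributes a regular 12-gon of circumradius 11.5 (perimeter = 2·12·11.500·sin(180°/12) = 71.43 mm); After the difference (first − rest): starting from the 4.5×29.5 cube, the r=11.5 cylinder at (11, 5.5) partially overlaps it — only the 52.82 mm² overlap (of its 396.75 mm²) is removed, clipping the outline — boundary = 58.71 mm. Overall, the cross-section has 2 separate islands. Total boundary length (outer) = 58.71 mm.

58.71 mm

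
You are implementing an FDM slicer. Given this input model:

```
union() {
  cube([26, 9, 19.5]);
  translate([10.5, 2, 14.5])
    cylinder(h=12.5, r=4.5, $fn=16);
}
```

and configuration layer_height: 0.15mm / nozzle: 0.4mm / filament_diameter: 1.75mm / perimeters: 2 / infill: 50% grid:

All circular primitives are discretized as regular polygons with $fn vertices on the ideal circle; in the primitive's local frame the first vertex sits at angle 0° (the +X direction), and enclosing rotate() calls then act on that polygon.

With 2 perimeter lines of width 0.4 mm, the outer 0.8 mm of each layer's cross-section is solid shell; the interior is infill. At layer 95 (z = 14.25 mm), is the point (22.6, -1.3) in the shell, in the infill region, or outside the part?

At z = 14.25 mm: the cube (footprint 26×9) is included at this height; the cylinder at (10.5, 2) is absent (z outside [14.5, 27]); Merging all regions: only the 26×9 cube is present, so the union is just that shape — 1 connected region. Overall, the cross-section is a single solid region. The nearest boundary edge runs (0.00, 0.00)→(26.00, 0.00); distance from the point to it = 1.30 mm. The point is not inside any of the regions above, so it lies outside the cross-section (1.30 mm from the nearest boundary).

outside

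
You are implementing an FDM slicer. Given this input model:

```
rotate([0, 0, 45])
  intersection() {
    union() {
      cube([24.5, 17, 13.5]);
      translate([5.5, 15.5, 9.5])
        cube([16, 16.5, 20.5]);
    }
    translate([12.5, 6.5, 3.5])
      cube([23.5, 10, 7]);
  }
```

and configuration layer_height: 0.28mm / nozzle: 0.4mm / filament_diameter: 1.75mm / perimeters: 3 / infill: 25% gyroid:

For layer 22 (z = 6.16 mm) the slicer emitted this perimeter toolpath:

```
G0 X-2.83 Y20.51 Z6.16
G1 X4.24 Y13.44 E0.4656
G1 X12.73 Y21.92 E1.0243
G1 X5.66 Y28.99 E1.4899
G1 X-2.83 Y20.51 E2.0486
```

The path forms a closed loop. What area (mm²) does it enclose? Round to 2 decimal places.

119.98 mm²

Apply the shoelace formula to the sequence of (X, Y) vertices; enclosed area = 119.98 mm².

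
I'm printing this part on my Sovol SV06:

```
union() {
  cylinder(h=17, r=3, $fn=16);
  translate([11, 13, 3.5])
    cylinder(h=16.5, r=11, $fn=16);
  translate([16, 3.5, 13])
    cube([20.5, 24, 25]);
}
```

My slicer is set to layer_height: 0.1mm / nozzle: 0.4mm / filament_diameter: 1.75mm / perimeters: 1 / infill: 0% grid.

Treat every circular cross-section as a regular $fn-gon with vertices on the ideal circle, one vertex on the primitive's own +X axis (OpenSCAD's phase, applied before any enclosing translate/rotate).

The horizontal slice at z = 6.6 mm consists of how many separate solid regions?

At z = 6.6 mm: the r=3 cylinder gives a regular 16-gon of circumradius 3 (constant along its height); the r=11 cylinder at (11, 13) gives a regular 16-gon of circumradius 11 (constant along its height); the cube at (16, 3.5) is not intersected at this z (z outside [13, 38]); Combining (union): the 2 present regions are separate (no shared area or edge), so areas and boundary lengths simply add and each stays a separate island — 2 connected regions. The result has 2 disconnected regions.

2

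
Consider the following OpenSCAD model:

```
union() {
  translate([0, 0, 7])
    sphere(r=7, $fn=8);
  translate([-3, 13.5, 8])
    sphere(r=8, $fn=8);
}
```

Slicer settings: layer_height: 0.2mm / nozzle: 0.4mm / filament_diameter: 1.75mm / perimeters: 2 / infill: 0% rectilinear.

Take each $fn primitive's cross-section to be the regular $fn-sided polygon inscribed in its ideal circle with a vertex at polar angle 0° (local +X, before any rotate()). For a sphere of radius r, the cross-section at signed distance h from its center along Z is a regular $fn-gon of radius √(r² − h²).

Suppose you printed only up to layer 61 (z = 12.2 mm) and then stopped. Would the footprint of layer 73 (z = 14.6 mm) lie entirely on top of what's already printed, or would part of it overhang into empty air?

entirely on top

Compare the two slices. At z = 12.2: the r=7 sphere slices to a regular 8-gon of circumradius 4.686 (√(r²−h²) with h=5.2 from center) (area = (8/2)·4.686²·sin(360°/8) = 62.11 mm²); the r=8 sphere at (-3, 13.5) contributes a regular 8-gon of circumradius √(8²−4.2²) = 6.809 (area = (8/2)·6.809²·sin(360°/8) = 131.13 mm²); Combining (union): the 2 present regions are separate (no shared area or edge), so areas and boundary lengths simply add and each stays a separate island — area = 193.24 mm². At z = 14.6: the sphere is absent (|z−center|=7.600 > r=7); the r=8 sphere at (-3, 13.5) slices to a regular 8-gon of circumradius 4.521 (√(r²−h²) with h=6.6 from center) (area = (8/2)·4.521²·sin(360°/8) = 57.81 mm²); Taking the union: only the r=8 sphere at (-3, 13.5) is present, so the union is just that shape — area = 57.81 mm². Checking containment: the cross-section at z = 14.6 is a subset of the cross-section at z = 12.2.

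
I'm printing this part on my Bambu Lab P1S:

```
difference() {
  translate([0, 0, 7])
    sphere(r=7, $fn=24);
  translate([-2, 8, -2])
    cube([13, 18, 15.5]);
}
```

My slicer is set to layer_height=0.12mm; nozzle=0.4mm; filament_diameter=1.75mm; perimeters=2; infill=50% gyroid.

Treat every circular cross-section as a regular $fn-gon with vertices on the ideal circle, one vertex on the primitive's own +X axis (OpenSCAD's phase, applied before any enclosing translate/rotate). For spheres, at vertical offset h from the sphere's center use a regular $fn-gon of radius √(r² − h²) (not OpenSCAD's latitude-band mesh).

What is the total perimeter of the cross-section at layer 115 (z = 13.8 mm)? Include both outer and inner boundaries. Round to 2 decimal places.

At z = 13.8 mm: the sphere: section is a regular 24-gon, circumradius = √(r²−h²) = √(7²−6.8²) = 1.661 (perimeter = 2·24·1.661·sin(180°/24) = 10.41 mm); the cube at (-2, 8) is not intersected at this z (z outside [-2, 13.5]); Taking the first minus the rest: none of the subtracted shapes is present at this height, so the r=7 sphere is unchanged — boundary = 10.41 mm. Overall, the cross-section is a single solid region. Total boundary length (outer) = 10.41 mm.

10.41 mm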